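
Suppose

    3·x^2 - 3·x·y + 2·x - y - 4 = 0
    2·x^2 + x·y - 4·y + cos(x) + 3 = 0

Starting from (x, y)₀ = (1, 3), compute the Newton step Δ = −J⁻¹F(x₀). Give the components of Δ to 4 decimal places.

At (1, 3): F = (-11.0000, -3.459698).
Jacobian J = [[6·x - 3·y + 2, -3·x - 1], [4·x + y - sin(x), x - 4]].
At the point, J = [[-1.0000, -4.0000], [6.158529, -3.0000]] (det J = 27.634116).
Solving J·Δ = −F gives Δ = (-0.6934, -2.5767).

(-0.6934, -2.5767)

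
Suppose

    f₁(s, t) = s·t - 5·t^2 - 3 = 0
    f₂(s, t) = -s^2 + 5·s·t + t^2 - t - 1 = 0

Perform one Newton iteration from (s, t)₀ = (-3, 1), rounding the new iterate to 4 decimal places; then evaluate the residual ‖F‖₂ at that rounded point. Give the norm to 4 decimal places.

7.1936

At (-3, 1): F = (-11.0000, -25.0000).
Jacobian J = [[t, s - 10·t], [-2·s + 5·t, 5·s + 2·t - 1]].
At the point, J = [[1.0000, -13.0000], [11.0000, -14.0000]] (det J = 129.0000).
Solving J·Δ = −F gives Δ = (1.3256, -0.7442).
Then the next iterate is (s, t)₁ = (-1.6744, 0.2558).
Re-evaluating at (-1.6744, 0.2558): F = (-3.755480, -6.135539), so ‖F‖₂ = 7.1936.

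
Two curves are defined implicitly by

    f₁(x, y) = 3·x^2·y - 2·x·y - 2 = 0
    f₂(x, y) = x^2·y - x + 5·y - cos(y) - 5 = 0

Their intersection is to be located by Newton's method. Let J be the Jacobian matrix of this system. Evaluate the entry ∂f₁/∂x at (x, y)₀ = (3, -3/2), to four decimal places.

-24.0000

∂f₁/∂x = 6·x·y - 2·y.
At (3, -3/2) this is -24.0000.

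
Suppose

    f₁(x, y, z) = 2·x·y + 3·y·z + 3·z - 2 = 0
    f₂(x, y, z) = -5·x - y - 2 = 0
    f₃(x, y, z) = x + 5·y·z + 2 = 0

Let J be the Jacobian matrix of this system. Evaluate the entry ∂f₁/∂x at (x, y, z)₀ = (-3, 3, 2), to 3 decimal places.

6.000

∂f₁/∂x = 2·y.
At (-3, 3, 2) this is 6.000.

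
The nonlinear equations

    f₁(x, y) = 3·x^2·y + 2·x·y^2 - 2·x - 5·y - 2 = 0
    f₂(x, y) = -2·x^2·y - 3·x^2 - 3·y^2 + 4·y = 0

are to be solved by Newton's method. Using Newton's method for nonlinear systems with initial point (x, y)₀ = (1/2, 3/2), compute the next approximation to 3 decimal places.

(1.291, 0.228)

At (1/2, 3/2): F = (-7.125, -2.250).
Jacobian J = [[6·x·y + 2·y^2 - 2, 3·x^2 + 4·x·y - 5], [-4·x·y - 6·x, -2·x^2 - 6·y + 4]].
At the point, J = [[7.000, -1.250], [-6.000, -5.500]] (det J = -46.000).
Solving J·Δ = −F gives Δ = (0.791, -1.272).
Then the next iterate is (x, y)₁ = (1.291, 0.228).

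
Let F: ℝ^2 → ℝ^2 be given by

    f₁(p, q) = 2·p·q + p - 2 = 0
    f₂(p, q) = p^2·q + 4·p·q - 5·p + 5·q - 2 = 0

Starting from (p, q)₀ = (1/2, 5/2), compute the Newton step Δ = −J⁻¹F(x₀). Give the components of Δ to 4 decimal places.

(0.1771, -2.0625)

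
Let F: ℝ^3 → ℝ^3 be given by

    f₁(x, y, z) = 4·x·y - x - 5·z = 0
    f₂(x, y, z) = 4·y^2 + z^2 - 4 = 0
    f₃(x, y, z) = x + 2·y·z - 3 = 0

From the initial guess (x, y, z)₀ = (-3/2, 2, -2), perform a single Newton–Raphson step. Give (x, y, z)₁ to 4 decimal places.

At (-3/2, 2, -2): F = (-0.5000, 16.0000, -12.5000).
Jacobian J = [[4·y - 1, 4·x, -5], [0, 8·y, 2·z], [1, 2·z, 2·y]].
At the point, J = [[7.0000, -6.0000, -5.0000], [0.0000, 16.0000, -4.0000], [1.0000, -4.0000, 4.0000]] (det J = 440.0000).
Solving J·Δ = −F gives Δ = (1.4091, -0.4091, 2.3636).
Then the next iterate is (x, y, z)₁ = (-0.0909, 1.5909, 0.3636).

(-0.0909, 1.5909, 0.3636)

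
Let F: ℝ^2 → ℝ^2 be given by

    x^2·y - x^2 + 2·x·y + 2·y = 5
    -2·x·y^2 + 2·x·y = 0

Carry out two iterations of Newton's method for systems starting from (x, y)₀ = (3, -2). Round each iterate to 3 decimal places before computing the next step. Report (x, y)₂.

(-1.026, -2.350)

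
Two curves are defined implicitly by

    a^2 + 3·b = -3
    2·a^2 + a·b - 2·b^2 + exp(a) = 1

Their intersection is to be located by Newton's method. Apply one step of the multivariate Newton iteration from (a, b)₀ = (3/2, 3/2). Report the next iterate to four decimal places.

(0.2649, -0.5149)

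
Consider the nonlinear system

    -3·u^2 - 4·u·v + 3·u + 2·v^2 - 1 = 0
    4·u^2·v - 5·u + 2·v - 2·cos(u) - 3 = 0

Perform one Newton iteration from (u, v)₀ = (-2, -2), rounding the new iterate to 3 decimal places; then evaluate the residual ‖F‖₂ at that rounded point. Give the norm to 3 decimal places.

10.728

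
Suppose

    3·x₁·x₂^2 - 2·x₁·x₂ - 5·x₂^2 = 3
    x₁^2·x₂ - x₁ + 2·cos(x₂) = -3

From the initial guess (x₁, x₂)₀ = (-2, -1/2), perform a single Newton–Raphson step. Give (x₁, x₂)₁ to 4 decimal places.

At (-2, -1/2): F = (-7.7500, 4.755165).
Jacobian J = [[3·x₂^2 - 2·x₂, 6·x₁·x₂ - 2·x₁ - 10·x₂], [2·x₁·x₂ - 1, x₁^2 - 2·sin(x₂)]].
At the point, J = [[1.7500, 15.0000], [1.0000, 4.958851]] (det J = -6.322011).
Solving J·Δ = −F gives Δ = (-17.3613, 2.5422).
Then the next iterate is (x₁, x₂)₁ = (-19.3613, 2.0422).

(-19.3613, 2.0422)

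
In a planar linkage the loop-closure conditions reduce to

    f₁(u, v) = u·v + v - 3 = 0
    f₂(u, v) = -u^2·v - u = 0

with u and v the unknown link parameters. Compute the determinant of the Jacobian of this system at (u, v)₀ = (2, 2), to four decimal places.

19.0000

J = [[v, u + 1], [-2·u·v - 1, -u^2]].
At the point, J = [[2.0000, 3.0000], [-9.0000, -4.0000]].
det J = 19.0000.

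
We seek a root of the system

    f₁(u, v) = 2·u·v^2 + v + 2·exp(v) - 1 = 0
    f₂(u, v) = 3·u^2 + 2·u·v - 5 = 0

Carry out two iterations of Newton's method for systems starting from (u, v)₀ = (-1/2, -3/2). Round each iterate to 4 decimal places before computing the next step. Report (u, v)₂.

At (-1/2, -3/2): F = (-4.303740, -2.7500).
Jacobian J = [[2·v^2, 4·u·v + 2·exp(v) + 1], [6·u + 2·v, 2·u]].
At the point, J = [[4.5000, 4.446260], [-6.0000, -1.0000]] (det J = 22.177562).
Solving J·Δ = −F gives Δ = (-0.7454, 1.7223).
Then the next iterate is (u, v)₁ = (-1.2454, 0.2223).
Round to (-1.2454, 0.2223) and repeat: F = (1.597103, -0.900641), J = [[0.098835, 2.390482], [-7.0278, -2.4908]].
Δ = (0.1103, -0.6727), so (u, v)₂ = (-1.1351, -0.4504).

(-1.1351, -0.4504)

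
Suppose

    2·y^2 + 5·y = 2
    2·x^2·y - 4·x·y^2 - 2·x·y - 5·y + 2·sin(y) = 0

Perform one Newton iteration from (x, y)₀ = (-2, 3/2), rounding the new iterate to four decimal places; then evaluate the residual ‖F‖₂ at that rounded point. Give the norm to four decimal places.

At (-2, 3/2): F = (10.0000, 30.494990).
Jacobian J = [[0, 4·y + 5], [4·x·y - 4·y^2 - 2·y, 2·x^2 - 8·x·y - 2·x + 2·cos(y) - 5]].
At the point, J = [[0.0000, 11.0000], [-24.0000, 31.141474]] (det J = 264.0000).
Solving J·Δ = −F gives Δ = (0.0910, -0.9091).
Then the next iterate is (x, y)₁ = (-1.9090, 0.5909).
Re-evaluating at (-1.9090, 0.5909): F = (1.652826, 7.388792), so ‖F‖₂ = 7.5714.

7.5714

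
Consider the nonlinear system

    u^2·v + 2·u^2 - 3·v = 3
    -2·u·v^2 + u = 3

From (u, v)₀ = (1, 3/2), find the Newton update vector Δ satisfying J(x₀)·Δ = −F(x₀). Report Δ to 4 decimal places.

(0.2245, -1.2143)

At (1, 3/2): F = (-4.0000, -6.5000).
Jacobian J = [[2·u·v + 4·u, u^2 - 3], [-2·v^2 + 1, -4·u·v]].
At the point, J = [[7.0000, -2.0000], [-3.5000, -6.0000]] (det J = -49.0000).
Solving J·Δ = −F gives Δ = (0.2245, -1.2143).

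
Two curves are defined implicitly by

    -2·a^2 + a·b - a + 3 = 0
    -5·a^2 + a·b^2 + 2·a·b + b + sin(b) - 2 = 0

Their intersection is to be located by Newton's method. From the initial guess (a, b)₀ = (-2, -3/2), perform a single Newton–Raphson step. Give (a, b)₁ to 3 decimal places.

At (-2, -3/2): F = (0.000, -22.99749).
Jacobian J = [[-4·a + b - 1, a], [-10·a + b^2 + 2·b, 2·a·b + 2·a + cos(b) + 1]].
At the point, J = [[5.500, -2.000], [19.250, 3.07074]] (det J = 55.38905).
Solving J·Δ = −F gives Δ = (0.830, 2.284).
Then the next iterate is (a, b)₁ = (-1.170, 0.784).

(-1.170, 0.784)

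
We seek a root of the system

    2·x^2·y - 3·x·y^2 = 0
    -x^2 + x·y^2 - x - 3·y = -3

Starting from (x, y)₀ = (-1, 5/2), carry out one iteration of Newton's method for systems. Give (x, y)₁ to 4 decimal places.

(-0.9321, 1.2178)

At (-1, 5/2): F = (23.7500, -10.7500).
Jacobian J = [[4·x·y - 3·y^2, 2·x^2 - 6·x·y], [-2·x + y^2 - 1, 2·x·y - 3]].
At the point, J = [[-28.7500, 17.0000], [7.2500, -8.0000]] (det J = 106.7500).
Solving J·Δ = −F gives Δ = (0.0679, -1.2822).
Then the next iterate is (x, y)₁ = (-0.9321, 1.2178).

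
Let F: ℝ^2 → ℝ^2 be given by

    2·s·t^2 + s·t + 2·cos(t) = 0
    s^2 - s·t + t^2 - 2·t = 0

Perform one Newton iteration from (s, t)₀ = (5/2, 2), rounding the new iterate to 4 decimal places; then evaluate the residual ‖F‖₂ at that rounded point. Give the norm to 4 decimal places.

7.7833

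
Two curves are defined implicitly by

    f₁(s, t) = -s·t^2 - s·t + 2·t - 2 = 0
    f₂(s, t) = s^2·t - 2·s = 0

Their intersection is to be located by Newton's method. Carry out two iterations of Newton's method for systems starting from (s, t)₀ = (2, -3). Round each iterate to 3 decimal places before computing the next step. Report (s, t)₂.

(0.720, -0.451)

At (2, -3): F = (-20.000, -16.000).
Jacobian J = [[-t^2 - t, -2·s·t - s + 2], [2·s·t - 2, s^2]].
At the point, J = [[-6.000, 12.000], [-14.000, 4.000]] (det J = 144.000).
Solving J·Δ = −F gives Δ = (-0.778, 1.278).
Then the next iterate is (s, t)₁ = (1.222, -1.722).
Round to (1.222, -1.722) and repeat: F = (-6.96329, -5.01544), J = [[-1.24328, 4.98657], [-6.20857, 1.49328]].
Δ = (-0.502, 1.271), so (s, t)₂ = (0.720, -0.451).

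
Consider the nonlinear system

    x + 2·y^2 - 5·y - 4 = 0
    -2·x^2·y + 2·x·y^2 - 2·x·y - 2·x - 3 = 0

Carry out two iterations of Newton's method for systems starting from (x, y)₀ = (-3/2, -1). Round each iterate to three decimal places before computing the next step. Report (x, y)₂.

At (-3/2, -1): F = (1.500, -1.500).
Jacobian J = [[1, 4·y - 5], [-4·x·y + 2·y^2 - 2·y - 2, -2·x^2 + 4·x·y - 2·x]].
At the point, J = [[1.000, -9.000], [-4.000, 4.500]] (det J = -31.500).
Solving J·Δ = −F gives Δ = (-0.214, 0.143).
Then the next iterate is (x, y)₁ = (-1.714, -0.857).
Round to (-1.714, -0.857) and repeat: F = (0.03990, 0.00790), J = [[1.000, -8.428], [-4.69269, 3.428]].
Δ = (0.006, 0.005), so (x, y)₂ = (-1.708, -0.852).

(-1.708, -0.852)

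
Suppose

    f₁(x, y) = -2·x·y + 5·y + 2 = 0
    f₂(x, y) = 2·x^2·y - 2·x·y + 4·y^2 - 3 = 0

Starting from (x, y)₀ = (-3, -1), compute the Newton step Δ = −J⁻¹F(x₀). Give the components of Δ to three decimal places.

At (-3, -1): F = (-9.000, -23.000).
Jacobian J = [[-2·y, -2·x + 5], [4·x·y - 2·y, 2·x^2 - 2·x + 8·y]].
At the point, J = [[2.000, 11.000], [14.000, 16.000]] (det J = -122.000).
Solving J·Δ = −F gives Δ = (0.893, 0.656).

(0.893, 0.656)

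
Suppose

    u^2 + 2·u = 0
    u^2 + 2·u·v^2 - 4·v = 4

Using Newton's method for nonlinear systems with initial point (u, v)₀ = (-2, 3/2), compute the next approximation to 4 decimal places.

At (-2, 3/2): F = (0.0000, -15.0000).
Jacobian J = [[2·u + 2, 0], [2·u + 2·v^2, 4·u·v - 4]].
At the point, J = [[-2.0000, 0.0000], [0.5000, -16.0000]] (det J = 32.0000).
Solving J·Δ = −F gives Δ = (0.0000, -0.9375).
Then the next iterate is (u, v)₁ = (-2.0000, 0.5625).

(-2.0000, 0.5625)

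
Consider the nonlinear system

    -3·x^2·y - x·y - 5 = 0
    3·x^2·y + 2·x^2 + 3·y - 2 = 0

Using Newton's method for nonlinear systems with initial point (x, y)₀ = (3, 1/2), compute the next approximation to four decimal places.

At (3, 1/2): F = (-20.0000, 31.0000).
Jacobian J = [[-6·x·y - y, -3·x^2 - x], [6·x·y + 4·x, 3·x^2 + 3]].
At the point, J = [[-9.5000, -30.0000], [21.0000, 30.0000]] (det J = 345.0000).
Solving J·Δ = −F gives Δ = (-0.9565, -0.3638).
Then the next iterate is (x, y)₁ = (2.0435, 0.1362).

(2.0435, 0.1362)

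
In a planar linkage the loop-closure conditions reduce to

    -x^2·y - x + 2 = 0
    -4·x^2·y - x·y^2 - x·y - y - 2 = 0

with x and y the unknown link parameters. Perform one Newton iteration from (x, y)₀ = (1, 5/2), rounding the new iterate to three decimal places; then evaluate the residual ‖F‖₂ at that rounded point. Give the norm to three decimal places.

1.632

At (1, 5/2): F = (-1.500, -23.250).
Jacobian J = [[-2·x·y - 1, -x^2], [-8·x·y - y^2 - y, -4·x^2 - 2·x·y - x - 1]].
At the point, J = [[-6.000, -1.000], [-28.750, -11.000]] (det J = 37.250).
Solving J·Δ = −F gives Δ = (0.181, -2.587).
Then the next iterate is (x, y)₁ = (1.181, -0.087).
Re-evaluating at (1.181, -0.087): F = (0.94034, -1.33382), so ‖F‖₂ = 1.632.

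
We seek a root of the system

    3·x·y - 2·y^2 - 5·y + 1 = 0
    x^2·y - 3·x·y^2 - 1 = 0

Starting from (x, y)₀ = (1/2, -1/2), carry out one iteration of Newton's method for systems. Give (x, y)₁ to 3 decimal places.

(0.875, 0.625)

At (1/2, -1/2): F = (2.250, -1.500).
Jacobian J = [[3·y, 3·x - 4·y - 5], [2·x·y - 3·y^2, x^2 - 6·x·y]].
At the point, J = [[-1.500, -1.500], [-1.250, 1.750]] (det J = -4.500).
Solving J·Δ = −F gives Δ = (0.375, 1.125).
Then the next iterate is (x, y)₁ = (0.875, 0.625).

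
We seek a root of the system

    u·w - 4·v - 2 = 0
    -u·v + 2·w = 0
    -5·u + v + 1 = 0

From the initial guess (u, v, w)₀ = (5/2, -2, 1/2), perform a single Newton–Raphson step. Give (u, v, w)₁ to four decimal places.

(0.6078, 2.0392, 4.4412)

At (5/2, -2, 1/2): F = (7.2500, 6.0000, -13.5000).
Jacobian J = [[w, -4, u], [-v, -u, 2], [-5, 1, 0]].
At the point, J = [[0.5000, -4.0000, 2.5000], [2.0000, -2.5000, 2.0000], [-5.0000, 1.0000, 0.0000]] (det J = 12.7500).
Solving J·Δ = −F gives Δ = (-1.8922, 4.0392, 3.9412).
Then the next iterate is (u, v, w)₁ = (0.6078, 2.0392, 4.4412).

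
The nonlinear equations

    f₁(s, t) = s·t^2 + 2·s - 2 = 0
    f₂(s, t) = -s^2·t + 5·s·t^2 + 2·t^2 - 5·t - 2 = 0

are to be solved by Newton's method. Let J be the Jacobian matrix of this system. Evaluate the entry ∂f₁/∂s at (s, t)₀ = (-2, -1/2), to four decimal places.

∂f₁/∂s = t^2 + 2.
At (-2, -1/2) this is 2.2500.

2.2500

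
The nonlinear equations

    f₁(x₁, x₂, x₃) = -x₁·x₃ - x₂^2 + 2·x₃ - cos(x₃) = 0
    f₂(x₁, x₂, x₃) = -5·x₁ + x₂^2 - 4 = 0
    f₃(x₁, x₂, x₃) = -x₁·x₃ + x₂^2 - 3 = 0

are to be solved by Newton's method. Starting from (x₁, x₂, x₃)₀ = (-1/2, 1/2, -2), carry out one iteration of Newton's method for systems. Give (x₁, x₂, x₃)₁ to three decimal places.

At (-1/2, 1/2, -2): F = (-4.83385, -1.250, -3.750).
Jacobian J = [[-x₃, -2·x₂, -x₁ + sin(x₃) + 2], [-5, 2·x₂, 0], [-x₃, 2·x₂, -x₁]].
At the point, J = [[2.000, -1.000, 1.59070], [-5.000, 1.000, 0.000], [2.000, 1.000, 0.500]] (det J = -12.63492).
Solving J·Δ = −F gives Δ = (0.074, 1.620, 3.964).
Then the next iterate is (x₁, x₂, x₃)₁ = (-0.426, 2.120, 1.964).

(-0.426, 2.120, 1.964)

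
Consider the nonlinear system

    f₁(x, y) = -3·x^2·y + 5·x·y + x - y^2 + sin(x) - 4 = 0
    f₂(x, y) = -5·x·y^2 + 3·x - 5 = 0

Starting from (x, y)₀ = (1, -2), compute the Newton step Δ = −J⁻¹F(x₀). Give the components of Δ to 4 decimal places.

(0.4119, 1.4501)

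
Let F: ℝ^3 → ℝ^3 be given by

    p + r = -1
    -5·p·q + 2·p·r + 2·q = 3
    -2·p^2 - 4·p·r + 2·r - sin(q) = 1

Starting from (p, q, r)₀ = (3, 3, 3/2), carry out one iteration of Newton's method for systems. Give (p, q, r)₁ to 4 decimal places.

At (3, 3, 3/2): F = (5.5000, -33.0000, -34.141120).
Jacobian J = [[1, 0, 1], [-5·q + 2·r, -5·p + 2, 2·p], [-4·p - 4·r, -cos(q), -4·p + 2]].
At the point, J = [[1.0000, 0.0000, 1.0000], [-12.0000, -13.0000, 6.0000], [-18.0000, 0.989992, -10.0000]] (det J = -121.819865).
Solving J·Δ = −F gives Δ = (1.6896, -7.4164, -7.1896).
Then the next iterate is (p, q, r)₁ = (4.6896, -4.4164, -5.6896).

(4.6896, -4.4164, -5.6896)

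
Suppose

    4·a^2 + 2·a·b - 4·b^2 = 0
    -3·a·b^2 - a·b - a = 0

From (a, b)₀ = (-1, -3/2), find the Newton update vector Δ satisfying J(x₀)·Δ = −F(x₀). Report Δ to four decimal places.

At (-1, -3/2): F = (-2.0000, 6.2500).
Jacobian J = [[8·a + 2·b, 2·a - 8·b], [-3·b^2 - b - 1, -6·a·b - a]].
At the point, J = [[-11.0000, 10.0000], [-6.2500, -8.0000]] (det J = 150.5000).
Solving J·Δ = −F gives Δ = (0.3090, 0.5399).

(0.3090, 0.5399)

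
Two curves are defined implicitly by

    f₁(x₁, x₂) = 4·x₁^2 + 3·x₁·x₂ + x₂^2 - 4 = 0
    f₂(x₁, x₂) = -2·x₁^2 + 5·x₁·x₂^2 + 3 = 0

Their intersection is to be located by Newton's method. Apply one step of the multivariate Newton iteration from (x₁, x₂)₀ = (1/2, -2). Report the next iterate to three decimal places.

At (1/2, -2): F = (-2.000, 12.500).
Jacobian J = [[8·x₁ + 3·x₂, 3·x₁ + 2·x₂], [-4·x₁ + 5·x₂^2, 10·x₁·x₂]].
At the point, J = [[-2.000, -2.500], [18.000, -10.000]] (det J = 65.000).
Solving J·Δ = −F gives Δ = (-0.788, -0.169).
Then the next iterate is (x₁, x₂)₁ = (-0.288, -2.169).

(-0.288, -2.169)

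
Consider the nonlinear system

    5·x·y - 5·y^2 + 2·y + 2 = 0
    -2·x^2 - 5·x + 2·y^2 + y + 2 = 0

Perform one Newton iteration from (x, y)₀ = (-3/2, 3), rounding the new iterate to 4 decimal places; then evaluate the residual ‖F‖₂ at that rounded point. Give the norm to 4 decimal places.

14.3810

At (-3/2, 3): F = (-59.5000, 26.0000).
Jacobian J = [[5·y, 5·x - 10·y + 2], [-4·x - 5, 4·y + 1]].
At the point, J = [[15.0000, -35.5000], [1.0000, 13.0000]] (det J = 230.5000).
Solving J·Δ = −F gives Δ = (-0.6486, -1.9501).
Then the next iterate is (x, y)₁ = (-2.1486, 1.0499).
Re-evaluating at (-2.1486, 1.0499): F = (-12.690726, 6.764516), so ‖F‖₂ = 14.3810.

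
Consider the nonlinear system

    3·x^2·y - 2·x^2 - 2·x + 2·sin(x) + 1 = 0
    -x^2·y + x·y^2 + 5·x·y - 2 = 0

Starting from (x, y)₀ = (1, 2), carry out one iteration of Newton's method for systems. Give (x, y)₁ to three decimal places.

(0.720, 1.100)

At (1, 2): F = (4.68294, 10.000).
Jacobian J = [[6·x·y - 4·x + 2·cos(x) - 2, 3·x^2], [-2·x·y + y^2 + 5·y, -x^2 + 2·x·y + 5·x]].
At the point, J = [[7.08060, 3.000], [10.000, 8.000]] (det J = 26.64484).
Solving J·Δ = −F gives Δ = (-0.280, -0.900).
Then the next iterate is (x, y)₁ = (0.720, 1.100).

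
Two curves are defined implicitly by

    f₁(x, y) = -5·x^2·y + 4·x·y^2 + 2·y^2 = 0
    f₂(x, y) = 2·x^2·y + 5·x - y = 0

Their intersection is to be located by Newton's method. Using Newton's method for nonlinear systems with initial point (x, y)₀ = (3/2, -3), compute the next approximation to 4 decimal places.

(1.8952, -0.6749)

At (3/2, -3): F = (105.7500, -3.0000).
Jacobian J = [[-10·x·y + 4·y^2, -5·x^2 + 8·x·y + 4·y], [4·x·y + 5, 2·x^2 - 1]].
At the point, J = [[81.0000, -59.2500], [-13.0000, 3.5000]] (det J = -486.7500).
Solving J·Δ = −F gives Δ = (0.3952, 2.3251).
Then the next iterate is (x, y)₁ = (1.8952, -0.6749).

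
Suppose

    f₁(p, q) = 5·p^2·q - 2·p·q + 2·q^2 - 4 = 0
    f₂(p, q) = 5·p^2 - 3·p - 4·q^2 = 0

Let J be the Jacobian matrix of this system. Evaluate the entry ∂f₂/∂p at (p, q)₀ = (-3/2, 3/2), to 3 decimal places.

-18.000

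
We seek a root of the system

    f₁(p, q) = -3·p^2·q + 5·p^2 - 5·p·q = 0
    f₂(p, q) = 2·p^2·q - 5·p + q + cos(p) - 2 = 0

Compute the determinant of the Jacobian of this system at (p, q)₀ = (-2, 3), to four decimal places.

-47.1814

J = [[-6·p·q + 10·p - 5·q, -3·p^2 - 5·p], [4·p·q - sin(p) - 5, 2·p^2 + 1]].
At the point, J = [[1.0000, -2.0000], [-28.090703, 9.0000]].
det J = -47.1814.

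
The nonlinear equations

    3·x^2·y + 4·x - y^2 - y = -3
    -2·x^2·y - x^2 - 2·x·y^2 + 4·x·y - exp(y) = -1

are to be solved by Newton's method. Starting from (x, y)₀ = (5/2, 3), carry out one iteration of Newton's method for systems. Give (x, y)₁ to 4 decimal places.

(1.4995, 2.2999)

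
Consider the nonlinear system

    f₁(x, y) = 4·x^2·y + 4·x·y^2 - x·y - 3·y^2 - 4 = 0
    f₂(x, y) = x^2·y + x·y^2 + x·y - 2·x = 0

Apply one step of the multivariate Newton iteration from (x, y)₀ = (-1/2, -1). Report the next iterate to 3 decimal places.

(0.404, -0.795)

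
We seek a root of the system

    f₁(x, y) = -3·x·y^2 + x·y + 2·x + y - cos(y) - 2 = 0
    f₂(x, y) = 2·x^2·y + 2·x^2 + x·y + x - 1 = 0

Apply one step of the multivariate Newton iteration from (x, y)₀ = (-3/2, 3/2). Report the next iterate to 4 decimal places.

At (-3/2, 3/2): F = (4.304263, 6.5000).
Jacobian J = [[-3·y^2 + y + 2, -6·x·y + x + sin(y) + 1], [4·x·y + 4·x + y + 1, 2·x^2 + x]].
At the point, J = [[-3.2500, 13.997495], [-12.5000, 3.0000]] (det J = 165.218687).
Solving J·Δ = −F gives Δ = (0.4725, -0.1978).
Then the next iterate is (x, y)₁ = (-1.0275, 1.3022).

(-1.0275, 1.3022)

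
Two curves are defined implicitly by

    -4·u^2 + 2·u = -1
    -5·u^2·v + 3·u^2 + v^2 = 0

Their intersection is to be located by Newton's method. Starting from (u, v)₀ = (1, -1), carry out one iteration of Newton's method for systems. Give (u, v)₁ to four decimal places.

(0.8333, -0.0952)

At (1, -1): F = (-1.0000, 9.0000).
Jacobian J = [[-8·u + 2, 0], [-10·u·v + 6·u, -5·u^2 + 2·v]].
At the point, J = [[-6.0000, 0.0000], [16.0000, -7.0000]] (det J = 42.0000).
Solving J·Δ = −F gives Δ = (-0.1667, 0.9048).
Then the next iterate is (u, v)₁ = (0.8333, -0.0952).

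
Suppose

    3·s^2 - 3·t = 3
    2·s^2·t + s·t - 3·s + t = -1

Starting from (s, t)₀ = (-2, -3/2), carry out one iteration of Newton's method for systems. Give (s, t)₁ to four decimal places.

At (-2, -3/2): F = (13.5000, -3.5000).
Jacobian J = [[6·s, -3], [4·s·t + t - 3, 2·s^2 + s + 1]].
At the point, J = [[-12.0000, -3.0000], [7.5000, 7.0000]] (det J = -61.5000).
Solving J·Δ = −F gives Δ = (1.3659, -0.9634).
Then the next iterate is (s, t)₁ = (-0.6341, -2.4634).

(-0.6341, -2.4634)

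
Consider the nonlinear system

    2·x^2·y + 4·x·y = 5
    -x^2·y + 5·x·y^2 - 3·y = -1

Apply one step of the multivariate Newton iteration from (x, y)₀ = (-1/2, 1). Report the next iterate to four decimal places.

(5.7000, 4.9333)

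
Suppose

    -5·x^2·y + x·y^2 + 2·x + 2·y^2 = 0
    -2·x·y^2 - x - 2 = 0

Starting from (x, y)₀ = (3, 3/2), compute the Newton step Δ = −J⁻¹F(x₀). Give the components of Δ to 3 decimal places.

(-0.615, -0.840)

At (3, 3/2): F = (-50.250, -18.500).
Jacobian J = [[-10·x·y + y^2 + 2, -5·x^2 + 2·x·y + 4·y], [-2·y^2 - 1, -4·x·y]].
At the point, J = [[-40.750, -30.000], [-5.500, -18.000]] (det J = 568.500).
Solving J·Δ = −F gives Δ = (-0.615, -0.840).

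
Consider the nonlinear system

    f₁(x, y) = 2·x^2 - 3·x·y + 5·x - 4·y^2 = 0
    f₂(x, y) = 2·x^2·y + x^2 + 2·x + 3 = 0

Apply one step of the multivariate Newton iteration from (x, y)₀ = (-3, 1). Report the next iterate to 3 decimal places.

(-2.268, 0.317)

At (-3, 1): F = (8.000, 24.000).
Jacobian J = [[4·x - 3·y + 5, -3·x - 8·y], [4·x·y + 2·x + 2, 2·x^2]].
At the point, J = [[-10.000, 1.000], [-16.000, 18.000]] (det J = -164.000).
Solving J·Δ = −F gives Δ = (0.732, -0.683).
Then the next iterate is (x, y)₁ = (-2.268, 0.317).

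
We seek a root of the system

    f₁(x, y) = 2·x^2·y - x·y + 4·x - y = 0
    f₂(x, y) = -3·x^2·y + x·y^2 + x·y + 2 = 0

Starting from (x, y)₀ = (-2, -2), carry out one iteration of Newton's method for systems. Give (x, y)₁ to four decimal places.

At (-2, -2): F = (-26.0000, 22.0000).
Jacobian J = [[4·x·y - y + 4, 2·x^2 - x - 1], [-6·x·y + y^2 + y, -3·x^2 + 2·x·y + x]].
At the point, J = [[22.0000, 9.0000], [-22.0000, -6.0000]] (det J = 66.0000).
Solving J·Δ = −F gives Δ = (0.6364, 1.3333).
Then the next iterate is (x, y)₁ = (-1.3636, -0.6667).

(-1.3636, -0.6667)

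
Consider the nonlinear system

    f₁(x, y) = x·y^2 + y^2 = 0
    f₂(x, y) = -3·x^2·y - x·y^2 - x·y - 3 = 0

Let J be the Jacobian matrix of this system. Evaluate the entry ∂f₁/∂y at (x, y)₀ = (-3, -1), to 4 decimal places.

4.0000

∂f₁/∂y = 2·x·y + 2·y.
At (-3, -1) this is 4.0000.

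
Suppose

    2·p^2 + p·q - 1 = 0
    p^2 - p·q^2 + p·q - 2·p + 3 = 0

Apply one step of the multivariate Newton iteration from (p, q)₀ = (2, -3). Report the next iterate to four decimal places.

At (2, -3): F = (1.0000, -21.0000).
Jacobian J = [[4·p + q, p], [2·p - q^2 + q - 2, -2·p·q + p]].
At the point, J = [[5.0000, 2.0000], [-10.0000, 14.0000]] (det J = 90.0000).
Solving J·Δ = −F gives Δ = (-0.6222, 1.0556).
Then the next iterate is (p, q)₁ = (1.3778, -1.9444).

(1.3778, -1.9444)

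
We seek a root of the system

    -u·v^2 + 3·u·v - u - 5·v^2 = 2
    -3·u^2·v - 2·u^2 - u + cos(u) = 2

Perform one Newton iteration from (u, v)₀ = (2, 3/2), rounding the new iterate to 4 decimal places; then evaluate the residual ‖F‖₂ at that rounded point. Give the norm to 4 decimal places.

10.1185

At (2, 3/2): F = (-10.7500, -30.416147).
Jacobian J = [[-v^2 + 3·v - 1, -2·u·v + 3·u - 10·v], [-6·u·v - 4·u - sin(u) - 1, -3·u^2]].
At the point, J = [[1.2500, -15.0000], [-27.909297, -12.0000]] (det J = -433.639461).
Solving J·Δ = −F gives Δ = (-0.7546, -0.7796).
Then the next iterate is (u, v)₁ = (1.2454, 0.7204).
Re-evaluating at (1.2454, 0.7204): F = (-3.795055, -9.379825), so ‖F‖₂ = 10.1185.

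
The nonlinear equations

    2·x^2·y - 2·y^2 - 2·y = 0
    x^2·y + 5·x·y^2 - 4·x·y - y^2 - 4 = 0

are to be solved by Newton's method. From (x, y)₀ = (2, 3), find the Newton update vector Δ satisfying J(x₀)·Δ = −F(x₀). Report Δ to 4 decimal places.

(-0.2653, -1.0612)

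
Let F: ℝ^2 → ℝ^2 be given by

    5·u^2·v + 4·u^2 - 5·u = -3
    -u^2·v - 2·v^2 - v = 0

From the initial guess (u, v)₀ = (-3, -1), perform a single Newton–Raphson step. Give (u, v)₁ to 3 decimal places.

(-1.432, -1.235)

At (-3, -1): F = (9.000, 8.000).
Jacobian J = [[10·u·v + 8·u - 5, 5·u^2], [-2·u·v, -u^2 - 4·v - 1]].
At the point, J = [[1.000, 45.000], [-6.000, -6.000]] (det J = 264.000).
Solving J·Δ = −F gives Δ = (1.568, -0.235).
Then the next iterate is (u, v)₁ = (-1.432, -1.235).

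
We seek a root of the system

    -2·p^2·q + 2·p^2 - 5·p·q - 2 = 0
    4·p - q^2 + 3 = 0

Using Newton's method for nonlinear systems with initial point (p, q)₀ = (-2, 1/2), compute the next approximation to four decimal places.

(0.3333, 4.5833)

At (-2, 1/2): F = (7.0000, -5.2500).
Jacobian J = [[-4·p·q + 4·p - 5·q, -2·p^2 - 5·p], [4, -2·q]].
At the point, J = [[-6.5000, 2.0000], [4.0000, -1.0000]] (det J = -1.5000).
Solving J·Δ = −F gives Δ = (2.3333, 4.0833).
Then the next iterate is (p, q)₁ = (0.3333, 4.5833).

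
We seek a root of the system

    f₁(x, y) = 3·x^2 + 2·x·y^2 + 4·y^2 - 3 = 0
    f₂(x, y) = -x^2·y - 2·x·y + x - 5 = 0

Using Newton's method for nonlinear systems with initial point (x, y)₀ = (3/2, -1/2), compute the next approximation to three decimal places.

At (3/2, -1/2): F = (5.500, -0.875).
Jacobian J = [[6·x + 2·y^2, 4·x·y + 8·y], [-2·x·y - 2·y + 1, -x^2 - 2·x]].
At the point, J = [[9.500, -7.000], [3.500, -5.250]] (det J = -25.375).
Solving J·Δ = −F gives Δ = (-1.379, -1.086).
Then the next iterate is (x, y)₁ = (0.121, -1.586).

(0.121, -1.586)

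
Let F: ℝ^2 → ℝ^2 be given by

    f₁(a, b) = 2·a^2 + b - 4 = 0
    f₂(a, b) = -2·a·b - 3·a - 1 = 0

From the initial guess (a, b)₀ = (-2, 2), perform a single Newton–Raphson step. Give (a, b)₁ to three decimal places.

(-1.560, -0.480)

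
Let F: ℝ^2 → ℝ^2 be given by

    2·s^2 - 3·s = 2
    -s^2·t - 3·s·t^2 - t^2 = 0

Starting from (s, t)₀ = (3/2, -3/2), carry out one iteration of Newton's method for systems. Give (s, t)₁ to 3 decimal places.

At (3/2, -3/2): F = (-2.000, -9.000).
Jacobian J = [[4·s - 3, 0], [-2·s·t - 3·t^2, -s^2 - 6·s·t - 2·t]].
At the point, J = [[3.000, 0.000], [-2.250, 14.250]] (det J = 42.750).
Solving J·Δ = −F gives Δ = (0.667, 0.737).
Then the next iterate is (s, t)₁ = (2.167, -0.763).

(2.167, -0.763)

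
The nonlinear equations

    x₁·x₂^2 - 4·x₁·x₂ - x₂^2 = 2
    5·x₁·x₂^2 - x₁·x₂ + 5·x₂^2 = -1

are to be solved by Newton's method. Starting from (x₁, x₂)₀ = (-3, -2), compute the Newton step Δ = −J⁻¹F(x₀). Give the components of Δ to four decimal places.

(-5.4600, 3.8400)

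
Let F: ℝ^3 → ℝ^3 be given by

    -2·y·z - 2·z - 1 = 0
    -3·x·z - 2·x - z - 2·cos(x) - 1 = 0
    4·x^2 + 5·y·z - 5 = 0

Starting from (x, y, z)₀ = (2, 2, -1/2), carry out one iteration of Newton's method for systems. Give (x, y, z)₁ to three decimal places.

At (2, 2, -1/2): F = (2.000, -0.66771, 6.000).
Jacobian J = [[0, -2·z, -2·y - 2], [-3·z + 2·sin(x) - 2, 0, -3·x - 1], [8·x, 5·z, 5·y]].
At the point, J = [[0.000, 1.000, -6.000], [1.31859, 0.000, -7.000], [16.000, -2.500, 10.000]] (det J = -105.40703).
Solving J·Δ = −F gives Δ = (-0.762, -3.434, -0.239).
Then the next iterate is (x, y, z)₁ = (1.238, -1.434, -0.739).

(1.238, -1.434, -0.739)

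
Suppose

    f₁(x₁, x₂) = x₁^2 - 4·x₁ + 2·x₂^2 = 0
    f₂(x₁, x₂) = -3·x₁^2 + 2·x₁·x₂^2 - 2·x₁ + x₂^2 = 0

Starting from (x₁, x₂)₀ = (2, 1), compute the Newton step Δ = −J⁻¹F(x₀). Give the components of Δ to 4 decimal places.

(-0.5000, 0.5000)

At (2, 1): F = (-2.0000, -11.0000).
Jacobian J = [[2·x₁ - 4, 4·x₂], [-6·x₁ + 2·x₂^2 - 2, 4·x₁·x₂ + 2·x₂]].
At the point, J = [[0.0000, 4.0000], [-12.0000, 10.0000]] (det J = 48.0000).
Solving J·Δ = −F gives Δ = (-0.5000, 0.5000).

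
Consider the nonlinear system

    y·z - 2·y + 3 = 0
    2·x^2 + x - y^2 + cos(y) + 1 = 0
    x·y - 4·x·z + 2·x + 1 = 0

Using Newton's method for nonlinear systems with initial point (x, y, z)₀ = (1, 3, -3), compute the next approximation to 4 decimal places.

(0.3923, 1.5298, -1.4503)

At (1, 3, -3): F = (-12.0000, -5.989992, 18.0000).
Jacobian J = [[0, z - 2, y], [4·x + 1, -2·y - sin(y), 0], [y - 4·z + 2, x, -4·x]].
At the point, J = [[0.0000, -5.0000, 3.0000], [5.0000, -6.141120, 0.0000], [17.0000, 1.0000, -4.0000]] (det J = 228.197120).
Solving J·Δ = −F gives Δ = (-0.6077, -1.4702, 1.5497).
Then the next iterate is (x, y, z)₁ = (0.3923, 1.5298, -1.4503).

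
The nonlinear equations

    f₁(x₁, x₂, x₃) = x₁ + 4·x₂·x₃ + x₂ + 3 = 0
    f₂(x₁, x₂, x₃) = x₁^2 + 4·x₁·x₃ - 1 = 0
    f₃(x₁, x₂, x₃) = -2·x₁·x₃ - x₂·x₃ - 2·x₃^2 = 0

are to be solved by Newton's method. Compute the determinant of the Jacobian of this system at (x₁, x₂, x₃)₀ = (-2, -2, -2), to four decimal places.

-744.0000

J = [[1, 4·x₃ + 1, 4·x₂], [2·x₁ + 4·x₃, 0, 4·x₁], [-2·x₃, -x₃, -2·x₁ - x₂ - 4·x₃]].
At the point, J = [[1.0000, -7.0000, -8.0000], [-12.0000, 0.0000, -8.0000], [4.0000, 2.0000, 14.0000]].
det J = -744.0000.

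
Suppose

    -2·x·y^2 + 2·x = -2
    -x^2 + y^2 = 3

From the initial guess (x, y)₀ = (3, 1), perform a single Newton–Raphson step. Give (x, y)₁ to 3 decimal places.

(1.222, 1.167)

At (3, 1): F = (2.000, -11.000).
Jacobian J = [[-2·y^2 + 2, -4·x·y], [-2·x, 2·y]].
At the point, J = [[0.000, -12.000], [-6.000, 2.000]] (det J = -72.000).
Solving J·Δ = −F gives Δ = (-1.778, 0.167).
Then the next iterate is (x, y)₁ = (1.222, 1.167).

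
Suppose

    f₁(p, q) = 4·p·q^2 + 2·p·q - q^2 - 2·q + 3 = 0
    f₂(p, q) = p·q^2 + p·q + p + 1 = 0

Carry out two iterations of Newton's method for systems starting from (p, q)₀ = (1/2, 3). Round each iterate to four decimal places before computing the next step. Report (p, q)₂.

(-0.6295, 0.7571)

At (1/2, 3): F = (9.0000, 7.5000).
Jacobian J = [[4·q^2 + 2·q, 8·p·q + 2·p - 2·q - 2], [q^2 + q + 1, 2·p·q + p]].
At the point, J = [[42.0000, 5.0000], [13.0000, 3.5000]] (det J = 82.0000).
Solving J·Δ = −F gives Δ = (0.0732, -2.4146).
Then the next iterate is (p, q)₁ = (0.5732, 0.5854).
Round to (0.5732, 0.5854) and repeat: F = (2.943336, 2.105183), J = [[2.541573, 0.660010], [1.928093, 1.244303]].
Δ = (-1.2027, 0.1717), so (p, q)₂ = (-0.6295, 0.7571).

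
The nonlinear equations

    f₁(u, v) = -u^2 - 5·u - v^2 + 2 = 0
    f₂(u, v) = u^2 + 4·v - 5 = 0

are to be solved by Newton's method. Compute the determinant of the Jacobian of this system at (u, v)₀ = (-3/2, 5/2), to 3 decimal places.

J = [[-2·u - 5, -2·v], [2·u, 4]].
At the point, J = [[-2.000, -5.000], [-3.000, 4.000]].
det J = -23.000.

-23.000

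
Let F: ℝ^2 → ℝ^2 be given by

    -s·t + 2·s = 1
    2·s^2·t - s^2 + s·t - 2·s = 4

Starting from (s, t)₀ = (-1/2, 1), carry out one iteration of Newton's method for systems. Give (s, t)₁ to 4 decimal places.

(-2.1250, 7.2500)

At (-1/2, 1): F = (-1.5000, -3.2500).
Jacobian J = [[-t + 2, -s], [4·s·t - 2·s + t - 2, 2·s^2 + s]].
At the point, J = [[1.0000, 0.5000], [-2.0000, 0.0000]] (det J = 1.0000).
Solving J·Δ = −F gives Δ = (-1.6250, 6.2500).
Then the next iterate is (s, t)₁ = (-2.1250, 7.2500).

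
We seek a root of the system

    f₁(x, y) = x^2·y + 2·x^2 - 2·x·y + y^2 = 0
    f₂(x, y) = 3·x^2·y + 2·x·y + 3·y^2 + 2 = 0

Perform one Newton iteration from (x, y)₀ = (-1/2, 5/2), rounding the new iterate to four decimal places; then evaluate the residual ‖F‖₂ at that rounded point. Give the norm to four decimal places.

6.1991

At (-1/2, 5/2): F = (9.8750, 20.1250).
Jacobian J = [[2·x·y + 4·x - 2·y, x^2 - 2·x + 2·y], [6·x·y + 2·y, 3·x^2 + 2·x + 6·y]].
At the point, J = [[-9.5000, 6.2500], [-2.5000, 14.7500]] (det J = -124.5000).
Solving J·Δ = −F gives Δ = (0.1596, -1.3373).
Then the next iterate is (x, y)₁ = (-0.3404, 1.1627).
Re-evaluating at (-0.3404, 1.1627): F = (2.509906, 5.668221), so ‖F‖₂ = 6.1991.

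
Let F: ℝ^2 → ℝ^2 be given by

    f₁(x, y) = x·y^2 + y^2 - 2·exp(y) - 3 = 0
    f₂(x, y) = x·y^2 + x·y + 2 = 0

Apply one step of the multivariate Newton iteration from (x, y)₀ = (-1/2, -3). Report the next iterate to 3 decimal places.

At (-1/2, -3): F = (1.40043, -1.000).
Jacobian J = [[y^2, 2·x·y + 2·y - 2·exp(y)], [y^2 + y, 2·x·y + x]].
At the point, J = [[9.000, -3.09957], [6.000, 2.500]] (det J = 41.09744).
Solving J·Δ = −F gives Δ = (-0.010, 0.423).
Then the next iterate is (x, y)₁ = (-0.510, -2.577).

(-0.510, -2.577)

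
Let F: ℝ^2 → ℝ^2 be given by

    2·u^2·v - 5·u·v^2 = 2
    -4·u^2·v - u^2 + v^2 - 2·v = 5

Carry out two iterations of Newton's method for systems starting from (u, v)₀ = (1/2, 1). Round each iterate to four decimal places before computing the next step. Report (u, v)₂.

(0.2860, 1.6490)

At (1/2, 1): F = (-4.0000, -7.2500).
Jacobian J = [[4·u·v - 5·v^2, 2·u^2 - 10·u·v], [-8·u·v - 2·u, -4·u^2 + 2·v - 2]].
At the point, J = [[-3.0000, -4.5000], [-5.0000, -1.0000]] (det J = -19.5000).
Solving J·Δ = −F gives Δ = (-1.4679, 0.0897).
Then the next iterate is (u, v)₁ = (-0.9679, 1.0897).
Round to (-0.9679, 1.0897) and repeat: F = (5.788374, -11.012241), J = [[-10.156113, 12.420867], [10.373565, -3.567922]].
Δ = (1.2539, 0.5593), so (u, v)₂ = (0.2860, 1.6490).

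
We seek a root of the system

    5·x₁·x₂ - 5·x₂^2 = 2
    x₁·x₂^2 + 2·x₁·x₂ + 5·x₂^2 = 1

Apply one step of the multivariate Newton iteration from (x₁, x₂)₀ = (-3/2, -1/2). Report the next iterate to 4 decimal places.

At (-3/2, -1/2): F = (0.5000, 1.3750).
Jacobian J = [[5·x₂, 5·x₁ - 10·x₂], [x₂^2 + 2·x₂, 2·x₁·x₂ + 2·x₁ + 10·x₂]].
At the point, J = [[-2.5000, -2.5000], [-0.7500, -6.5000]] (det J = 14.3750).
Solving J·Δ = −F gives Δ = (-0.0130, 0.2130).
Then the next iterate is (x₁, x₂)₁ = (-1.5130, -0.2870).

(-1.5130, -0.2870)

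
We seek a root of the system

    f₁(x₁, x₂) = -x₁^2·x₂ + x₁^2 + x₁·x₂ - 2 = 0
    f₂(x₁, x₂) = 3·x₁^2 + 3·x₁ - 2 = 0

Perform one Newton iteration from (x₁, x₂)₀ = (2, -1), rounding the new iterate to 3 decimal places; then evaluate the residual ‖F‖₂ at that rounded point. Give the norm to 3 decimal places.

At (2, -1): F = (4.000, 16.000).
Jacobian J = [[-2·x₁·x₂ + 2·x₁ + x₂, -x₁^2 + x₁], [6·x₁ + 3, 0]].
At the point, J = [[7.000, -2.000], [15.000, 0.000]] (det J = 30.000).
Solving J·Δ = −F gives Δ = (-1.067, -1.733).
Then the next iterate is (x₁, x₂)₁ = (0.933, -2.733).
Re-evaluating at (0.933, -2.733): F = (-1.30035, 3.41047), so ‖F‖₂ = 3.650.

3.650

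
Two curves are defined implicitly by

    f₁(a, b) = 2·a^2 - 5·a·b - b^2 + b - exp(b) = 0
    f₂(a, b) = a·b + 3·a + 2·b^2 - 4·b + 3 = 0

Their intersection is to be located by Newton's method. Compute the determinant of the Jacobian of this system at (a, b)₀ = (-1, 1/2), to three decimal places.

7.771

J = [[4·a - 5·b, -5·a - 2·b - exp(b) + 1], [b + 3, a + 4·b - 4]].
At the point, J = [[-6.500, 3.35128], [3.500, -3.000]].
det J = 7.771.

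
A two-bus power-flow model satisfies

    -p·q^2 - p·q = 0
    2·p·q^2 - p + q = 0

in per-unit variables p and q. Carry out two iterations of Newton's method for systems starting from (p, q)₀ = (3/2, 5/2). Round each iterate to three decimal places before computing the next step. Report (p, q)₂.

(0.435, 1.090)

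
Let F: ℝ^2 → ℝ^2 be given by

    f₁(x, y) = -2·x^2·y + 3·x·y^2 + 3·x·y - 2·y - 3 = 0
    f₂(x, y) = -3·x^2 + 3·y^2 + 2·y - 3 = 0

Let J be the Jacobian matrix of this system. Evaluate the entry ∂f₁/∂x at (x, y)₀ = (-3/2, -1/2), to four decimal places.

∂f₁/∂x = -4·x·y + 3·y^2 + 3·y.
At (-3/2, -1/2) this is -3.7500.

-3.7500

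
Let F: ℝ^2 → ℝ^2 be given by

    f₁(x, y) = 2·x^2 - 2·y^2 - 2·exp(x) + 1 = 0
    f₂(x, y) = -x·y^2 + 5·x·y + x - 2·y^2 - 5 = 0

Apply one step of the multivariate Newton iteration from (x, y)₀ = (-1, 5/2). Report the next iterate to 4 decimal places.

At (-1, 5/2): F = (-10.235759, -24.7500).
Jacobian J = [[4·x - 2·exp(x), -4·y], [-y^2 + 5·y + 1, -2·x·y + 5·x - 4·y]].
At the point, J = [[-4.735759, -10.0000], [7.2500, -10.0000]] (det J = 119.857589).
Solving J·Δ = −F gives Δ = (1.2110, -1.5971).
Then the next iterate is (x, y)₁ = (0.2110, 0.9029).

(0.2110, 0.9029)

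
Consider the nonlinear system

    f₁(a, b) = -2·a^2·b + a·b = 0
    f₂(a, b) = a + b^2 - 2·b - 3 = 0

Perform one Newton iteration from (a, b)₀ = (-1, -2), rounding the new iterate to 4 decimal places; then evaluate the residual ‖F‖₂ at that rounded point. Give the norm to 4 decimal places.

1.8381

At (-1, -2): F = (6.0000, 4.0000).
Jacobian J = [[-4·a·b + b, -2·a^2 + a], [1, 2·b - 2]].
At the point, J = [[-10.0000, -3.0000], [1.0000, -6.0000]] (det J = 63.0000).
Solving J·Δ = −F gives Δ = (0.3810, 0.7302).
Then the next iterate is (a, b)₁ = (-0.6190, -1.2698).
Re-evaluating at (-0.6190, -1.2698): F = (1.759082, 0.532992), so ‖F‖₂ = 1.8381.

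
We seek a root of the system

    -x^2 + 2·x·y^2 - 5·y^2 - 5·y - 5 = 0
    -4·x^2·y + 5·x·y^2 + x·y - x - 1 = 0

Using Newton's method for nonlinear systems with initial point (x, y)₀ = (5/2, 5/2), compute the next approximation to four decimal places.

(6.5146, 3.7719)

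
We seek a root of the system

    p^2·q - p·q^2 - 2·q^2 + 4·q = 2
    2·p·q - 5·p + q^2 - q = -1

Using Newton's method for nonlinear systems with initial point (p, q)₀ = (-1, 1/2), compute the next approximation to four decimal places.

At (-1, 1/2): F = (0.2500, 4.7500).
Jacobian J = [[2·p·q - q^2, p^2 - 2·p·q - 4·q + 4], [2·q - 5, 2·p + 2·q - 1]].
At the point, J = [[-1.2500, 4.0000], [-4.0000, -2.0000]] (det J = 18.5000).
Solving J·Δ = −F gives Δ = (1.0541, 0.2669).
Then the next iterate is (p, q)₁ = (0.0541, 0.7669).

(0.0541, 0.7669)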